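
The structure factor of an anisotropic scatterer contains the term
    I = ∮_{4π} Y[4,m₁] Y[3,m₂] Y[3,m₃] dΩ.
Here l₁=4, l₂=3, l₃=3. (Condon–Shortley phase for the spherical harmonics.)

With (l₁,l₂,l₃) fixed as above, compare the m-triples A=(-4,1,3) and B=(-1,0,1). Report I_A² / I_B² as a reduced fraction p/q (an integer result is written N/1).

14/5

l's match ⇒ only the (l;m) 3-j factors differ between A and B.
A: triangle coeff Δ(4,3,3) = 1/34650; Σ_t [4,4]: t=4:+1/1152 = 1/1152; (3j)²=1/33 [(4 3 3; -4 1 3)], sign=+1
B: triangle coeff Δ(4,3,3) = 1/34650; Σ_t [1,3]: t=1:−1/288 t=2:+1/24 t=3:−1/48 = 5/288; (3j)²=5/462 [(4 3 3; -1 0 1)], sign=+1
I_A²/I_B² = (1/33)/(5/462) = 14/5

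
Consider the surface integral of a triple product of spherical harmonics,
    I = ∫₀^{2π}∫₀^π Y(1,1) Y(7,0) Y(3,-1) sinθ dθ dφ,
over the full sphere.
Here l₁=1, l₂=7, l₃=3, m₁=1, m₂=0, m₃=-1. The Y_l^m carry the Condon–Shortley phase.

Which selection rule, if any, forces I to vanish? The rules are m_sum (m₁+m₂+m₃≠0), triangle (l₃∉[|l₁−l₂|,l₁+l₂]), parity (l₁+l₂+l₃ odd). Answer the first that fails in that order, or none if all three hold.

triangle

azimuthal sum: 1 + 0 − 1 = 0  ✓
6 ≤ 3 ≤ 8 (triangle on l)  ✗
L = 1 + 7 + 3 = 11 (odd)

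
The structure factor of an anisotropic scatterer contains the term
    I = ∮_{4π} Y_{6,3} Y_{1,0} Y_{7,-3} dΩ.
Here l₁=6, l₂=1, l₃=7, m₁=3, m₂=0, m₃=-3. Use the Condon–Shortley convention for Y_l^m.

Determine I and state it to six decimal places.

-0.221293

Rules hold: Σm=0, L=14 even, 5≤7≤7.
N = 13·3·15 = 585
Δ = 0!·12!·2!/15! = 1/1365
Racah Σ t=0..0: t=0:+1/518400 = 1/518400
⇒ 3j(6 1 7; 0 0 0)² = 7/195, sgn -1
Racah Σ t=0..0: t=0:+1/2177280 = 1/2177280
⇒ 3j(6 1 7; 3 0 -3)² = 8/273, sgn +1
4πI² = N·(3j₀)²·(3jₘ)² = 8/13
I = -1·√(0.615385/4π) = -0.22129336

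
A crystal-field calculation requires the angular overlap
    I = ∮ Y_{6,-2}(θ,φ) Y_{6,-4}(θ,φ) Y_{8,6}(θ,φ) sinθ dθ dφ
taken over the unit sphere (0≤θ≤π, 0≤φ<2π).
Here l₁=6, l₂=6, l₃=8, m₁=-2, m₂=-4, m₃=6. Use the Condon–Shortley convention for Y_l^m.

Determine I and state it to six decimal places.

m-sum 0 ✓  L=20 even ✓  0≤8≤12 ✓
Π(2lᵢ+1) = 13×13×17 = 2873
triangle coeff Δ(6,6,8) = 1/1309458150
Σ_t [0,4]: t=0:+1/49766400 t=1:−1/3110400 t=2:+1/1327104 t=3:−1/3110400 t=4:+1/49766400 = 1/6635520
(3j)²=350/46189 [(6 6 8; 0 0 0)], sign=+1
Σ_t [0,2]: t=0:+1/1393459200 t=1:−1/152409600 t=2:+1/232243200 = -1/650280960
(3j)²=5/2261 [(6 6 8; -2 -4 6)], sign=-1
⇒ 4πI² = 3250/67507
I = (-1)√(3250/67507/(4π)) = -0.06189597

-0.061896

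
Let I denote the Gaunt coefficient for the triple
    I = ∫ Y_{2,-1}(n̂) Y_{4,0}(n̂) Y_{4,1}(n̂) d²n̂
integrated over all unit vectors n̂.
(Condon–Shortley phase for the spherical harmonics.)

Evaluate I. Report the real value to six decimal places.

Checks pass: Σm=0; 10 even; l₃=4∈[2,6].
(2·2+1)(2·4+1)(2·4+1) = 405
Δ: 2! 2! 6! / 11! → 1/13860
sum: t=0:+1/192 t=1:−1/36 t=2:+1/192 = -5/288
3j²(2 4 4; 0 0 0) = Δ·Π!·Σ² = 20/693  (sign -1)
sum: t=1:−1/72 t=2:+1/96 = -1/288
3j²(2 4 4; -1 0 1) = Δ·Π!·Σ² = 1/462  (sign +1)
combine: 4πI² = 405·20/693·1/462 = 150/5929
take √, sign -1: I = -0.04486937

-0.044869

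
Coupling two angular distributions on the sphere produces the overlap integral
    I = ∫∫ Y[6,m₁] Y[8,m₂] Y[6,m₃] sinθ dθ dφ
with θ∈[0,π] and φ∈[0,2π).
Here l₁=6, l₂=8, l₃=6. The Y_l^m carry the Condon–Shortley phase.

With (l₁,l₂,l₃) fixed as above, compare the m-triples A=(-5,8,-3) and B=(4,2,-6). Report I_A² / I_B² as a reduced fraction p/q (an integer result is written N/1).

143/35

Shared (l₁,l₂,l₃)=(6,8,6): N and (l;000)² cancel in I_A²/I_B².
A: Δ = 8!·4!·8!/21! = 1/1309458150; Racah Σ t=8..8: t=8:+1/9754214400 = 1/9754214400; ⇒ 3j(6 8 6; -5 8 -3)² = 33/2261, sgn -1
B: Δ = 8!·4!·8!/21! = 1/1309458150; Racah Σ t=2..2: t=2:+1/1393459200 = 1/1393459200; ⇒ 3j(6 8 6; 4 2 -6)² = 15/4199, sgn +1
I_A²/I_B² = (33/2261)/(15/4199) = 143/35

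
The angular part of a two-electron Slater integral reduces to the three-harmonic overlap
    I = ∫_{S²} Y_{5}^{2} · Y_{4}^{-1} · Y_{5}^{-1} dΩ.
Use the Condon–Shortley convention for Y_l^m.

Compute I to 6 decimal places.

Rules hold: Σm=0, L=14 even, 1≤5≤9.
N = 11·9·11 = 1089
Δ = 4!·6!·4!/15! = 1/3153150
Racah Σ t=0..4: t=0:+1/69120 t=1:−1/1728 t=2:+1/576 t=3:−1/1728 t=4:+1/69120 = 7/11520
⇒ 3j(5 4 5; 0 0 0)² = 2/143, sgn -1
Racah Σ t=0..3: t=0:+1/5184 t=1:−1/1152 t=2:+1/2880 t=3:−1/103680 = -7/20736
⇒ 3j(5 4 5; 2 -1 -1)² = 35/2574, sgn -1
4πI² = N·(3j₀)²·(3jₘ)² = 35/169
I = +1·√(0.207101/4π) = 0.12837656

0.128377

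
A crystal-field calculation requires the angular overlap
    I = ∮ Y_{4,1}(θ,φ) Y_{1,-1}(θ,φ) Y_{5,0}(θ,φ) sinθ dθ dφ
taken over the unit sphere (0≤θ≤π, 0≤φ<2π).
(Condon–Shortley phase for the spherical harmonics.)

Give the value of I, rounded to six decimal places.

m-sum 0 ✓  L=10 even ✓  3≤5≤5 ✓
Π(2lᵢ+1) = 9×3×11 = 297
triangle coeff Δ(4,1,5) = 1/495
Σ_t [0,0]: t=0:+1/576 = 1/576
(3j)²=5/99 [(4 1 5; 0 0 0)], sign=-1
Σ_t [0,0]: t=0:+1/1440 = 1/1440
(3j)²=2/99 [(4 1 5; 1 -1 0)], sign=-1
⇒ 4πI² = 10/33
I = (+1)√(10/33/(4π)) = 0.15528807

0.155288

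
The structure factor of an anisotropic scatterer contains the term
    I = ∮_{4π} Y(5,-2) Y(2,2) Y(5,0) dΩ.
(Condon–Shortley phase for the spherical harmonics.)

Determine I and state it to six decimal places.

m-sum 0 ✓  L=12 even ✓  3≤5≤7 ✓
Π(2lᵢ+1) = 11×5×11 = 605
triangle coeff Δ(5,2,5) = 1/38610
Σ_t [0,2]: t=0:+1/2880 t=1:−1/576 t=2:+1/2880 = -1/960
(3j)²=10/429 [(5 2 5; 0 0 0)], sign=+1
Σ_t [2,2]: t=2:+1/2880 = 1/2880
(3j)²=14/429 [(5 2 5; -2 2 0)], sign=-1
⇒ 4πI² = 700/1521
I = (-1)√(700/1521/(4π)) = -0.19137248

-0.191372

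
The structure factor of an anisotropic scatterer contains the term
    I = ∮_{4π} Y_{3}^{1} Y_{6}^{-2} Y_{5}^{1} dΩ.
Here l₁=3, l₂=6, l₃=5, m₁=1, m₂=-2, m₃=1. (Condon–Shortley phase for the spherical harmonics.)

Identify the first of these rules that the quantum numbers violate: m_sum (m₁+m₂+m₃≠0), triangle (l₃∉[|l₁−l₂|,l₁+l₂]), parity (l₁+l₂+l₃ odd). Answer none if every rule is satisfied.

Σmᵢ = 0  ✓
l₃∈[|l₁−l₂|,l₁+l₂]=[3,9], have l₃=5  ✓
Σlᵢ = 14 ⇒ even  ✓

none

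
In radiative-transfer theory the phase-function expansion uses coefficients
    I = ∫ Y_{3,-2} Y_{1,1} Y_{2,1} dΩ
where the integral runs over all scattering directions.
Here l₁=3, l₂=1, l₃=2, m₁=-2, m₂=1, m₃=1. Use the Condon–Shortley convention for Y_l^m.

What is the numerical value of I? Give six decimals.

Rules hold: Σm=0, L=6 even, 2≤2≤4.
N = 7·3·5 = 105
Δ = 2!·4!·0!/7! = 1/105
Racah Σ t=1..1: t=1:−1/4 = -1/4
⇒ 3j(3 1 2; 0 0 0)² = 3/35, sgn -1
Racah Σ t=2..2: t=2:+1/12 = 1/12
⇒ 3j(3 1 2; -2 1 1)² = 2/21, sgn -1
4πI² = N·(3j₀)²·(3jₘ)² = 6/7
I = +1·√(0.857143/4π) = 0.26116903

0.261169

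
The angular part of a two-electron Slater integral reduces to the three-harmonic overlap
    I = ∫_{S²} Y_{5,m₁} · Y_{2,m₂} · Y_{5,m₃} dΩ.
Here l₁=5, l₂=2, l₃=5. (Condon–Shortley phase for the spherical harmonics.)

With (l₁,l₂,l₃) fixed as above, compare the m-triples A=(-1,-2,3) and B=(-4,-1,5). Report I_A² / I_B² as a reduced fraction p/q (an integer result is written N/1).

Same 5,2,5: normalisation and zero-m 3j drop out of the ratio.
A: Δ: 2! 8! 2! / 13! → 1/38610; sum: t=0:+1/5760 = 1/5760; 3j²(5 2 5; -1 -2 3) = Δ·Π!·Σ² = 56/2145  (sign +1)
B: Δ: 2! 8! 2! / 13! → 1/38610; sum: t=1:−1/80640 = -1/80640; 3j²(5 2 5; -4 -1 5) = Δ·Π!·Σ² = 9/286  (sign -1)
I_A²/I_B² = (56/2145)/(9/286) = 112/135

112/135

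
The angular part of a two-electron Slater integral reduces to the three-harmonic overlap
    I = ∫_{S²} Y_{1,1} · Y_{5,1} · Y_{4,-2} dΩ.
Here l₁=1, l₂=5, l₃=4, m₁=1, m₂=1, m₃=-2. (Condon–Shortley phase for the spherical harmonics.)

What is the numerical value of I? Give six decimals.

-0.120286

Rules hold: Σm=0, L=10 even, 4≤4≤6.
N = 3·11·9 = 297
Δ = 2!·0!·8!/11! = 1/495
Racah Σ t=1..1: t=1:−1/576 = -1/576
⇒ 3j(1 5 4; 0 0 0)² = 5/99, sgn -1
Racah Σ t=0..0: t=0:+1/2880 = 1/2880
⇒ 3j(1 5 4; 1 1 -2)² = 2/165, sgn +1
4πI² = N·(3j₀)²·(3jₘ)² = 2/11
I = -1·√(0.181818/4π) = -0.12028562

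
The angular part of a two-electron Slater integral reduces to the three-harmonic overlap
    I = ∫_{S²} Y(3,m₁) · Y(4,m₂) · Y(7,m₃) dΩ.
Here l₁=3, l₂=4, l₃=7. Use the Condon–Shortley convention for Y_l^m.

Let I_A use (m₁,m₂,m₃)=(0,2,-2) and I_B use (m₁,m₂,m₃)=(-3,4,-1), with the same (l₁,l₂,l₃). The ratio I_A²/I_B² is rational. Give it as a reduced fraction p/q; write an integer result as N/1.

840/1

Shared (l₁,l₂,l₃)=(3,4,7): N and (l;000)² cancel in I_A²/I_B².
A: Δ = 0!·6!·8!/15! = 1/45045; Racah Σ t=0..0: t=0:+1/51840 = 1/51840; ⇒ 3j(3 4 7; 0 2 -2)² = 8/429, sgn -1
B: Δ = 0!·6!·8!/15! = 1/45045; Racah Σ t=0..0: t=0:+1/29030400 = 1/29030400; ⇒ 3j(3 4 7; -3 4 -1)² = 1/45045, sgn +1
I_A²/I_B² = (8/429)/(1/45045) = 840/1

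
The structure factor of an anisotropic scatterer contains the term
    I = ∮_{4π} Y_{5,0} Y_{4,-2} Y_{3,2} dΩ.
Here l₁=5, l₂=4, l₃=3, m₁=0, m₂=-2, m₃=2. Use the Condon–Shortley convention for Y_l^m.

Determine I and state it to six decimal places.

m-sum 0 ✓  L=12 even ✓  1≤3≤9 ✓
Π(2lᵢ+1) = 11×9×7 = 693
triangle coeff Δ(5,4,3) = 1/180180
Σ_t [2,4]: t=2:+1/576 t=3:−1/144 t=4:+1/576 = -1/288
(3j)²=20/1001 [(5 4 3; 0 0 0)], sign=+1
Σ_t [1,2]: t=1:−1/2880 t=2:+1/576 = 1/720
(3j)²=80/3003 [(5 4 3; 0 -2 2)], sign=-1
⇒ 4πI² = 4800/13013
I = (-1)√(4800/13013/(4π)) = -0.17132746

-0.171327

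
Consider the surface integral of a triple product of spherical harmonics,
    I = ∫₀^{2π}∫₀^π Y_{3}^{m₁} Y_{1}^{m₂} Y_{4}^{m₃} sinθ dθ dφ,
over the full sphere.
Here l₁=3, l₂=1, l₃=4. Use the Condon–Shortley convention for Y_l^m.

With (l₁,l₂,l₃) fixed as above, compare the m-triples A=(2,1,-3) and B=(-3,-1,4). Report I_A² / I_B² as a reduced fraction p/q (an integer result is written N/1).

3/4

l's match ⇒ only the (l;m) 3-j factors differ between A and B.
A: triangle coeff Δ(3,1,4) = 1/252; Σ_t [0,0]: t=0:+1/240 = 1/240; (3j)²=1/12 [(3 1 4; 2 1 -3)], sign=-1
B: triangle coeff Δ(3,1,4) = 1/252; Σ_t [0,0]: t=0:+1/1440 = 1/1440; (3j)²=1/9 [(3 1 4; -3 -1 4)], sign=+1
I_A²/I_B² = (1/12)/(1/9) = 3/4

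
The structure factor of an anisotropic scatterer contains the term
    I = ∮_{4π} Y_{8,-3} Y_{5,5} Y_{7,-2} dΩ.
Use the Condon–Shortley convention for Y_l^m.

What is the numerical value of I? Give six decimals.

Rules hold: Σm=0, L=20 even, 3≤7≤13.
N = 17·11·15 = 2805
Δ = 6!·10!·4!/21! = 1/814773960
Racah Σ t=1..5: t=1:−1/87091200 t=2:+1/4976640 t=3:−1/2073600 t=4:+1/4976640 t=5:−1/87091200 = -1/9676800
⇒ 3j(8 5 7; 0 0 0)² = 360/46189, sgn +1
Racah Σ t=6..6: t=6:+1/248832000 = 1/248832000
⇒ 3j(8 5 7; -3 5 -2)² = 63/4199, sgn -1
4πI² = N·(3j₀)²·(3jₘ)² = 340200/1037153
I = -1·√(0.328013/4π) = -0.16156259

-0.161563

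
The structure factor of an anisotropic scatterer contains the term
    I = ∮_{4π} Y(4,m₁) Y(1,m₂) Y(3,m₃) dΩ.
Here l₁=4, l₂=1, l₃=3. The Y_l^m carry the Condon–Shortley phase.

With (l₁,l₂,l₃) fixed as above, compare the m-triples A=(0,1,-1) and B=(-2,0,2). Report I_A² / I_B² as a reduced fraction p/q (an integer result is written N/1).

1/2

l's match ⇒ only the (l;m) 3-j factors differ between A and B.
A: triangle coeff Δ(4,1,3) = 1/252; Σ_t [2,2]: t=2:+1/96 = 1/96; (3j)²=1/42 [(4 1 3; 0 1 -1)], sign=+1
B: triangle coeff Δ(4,1,3) = 1/252; Σ_t [1,1]: t=1:−1/120 = -1/120; (3j)²=1/21 [(4 1 3; -2 0 2)], sign=+1
I_A²/I_B² = (1/42)/(1/21) = 1/2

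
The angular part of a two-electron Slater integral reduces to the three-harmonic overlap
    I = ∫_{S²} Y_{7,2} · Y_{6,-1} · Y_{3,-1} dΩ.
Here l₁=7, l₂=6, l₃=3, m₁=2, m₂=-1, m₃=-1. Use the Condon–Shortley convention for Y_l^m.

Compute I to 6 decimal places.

Checks pass: Σm=0; 16 even; l₃=3∈[1,13].
(2·7+1)(2·6+1)(2·3+1) = 1365
Δ: 10! 4! 2! / 17! → 1/2042040
sum: t=4:+1/207360 t=5:−1/57600 t=6:+1/207360 = -1/129600
3j²(7 6 3; 0 0 0) = Δ·Π!·Σ² = 168/12155  (sign +1)
sum: t=3:−1/241920 t=4:+1/103680 t=5:−1/691200 = 59/14515200
3j²(7 6 3; 2 -1 -1) = Δ·Π!·Σ² = 3481/340340  (sign +1)
combine: 4πI² = 1365·168/12155·3481/340340 = 438606/2272985
take √, sign +1: I = 0.12391791

0.123918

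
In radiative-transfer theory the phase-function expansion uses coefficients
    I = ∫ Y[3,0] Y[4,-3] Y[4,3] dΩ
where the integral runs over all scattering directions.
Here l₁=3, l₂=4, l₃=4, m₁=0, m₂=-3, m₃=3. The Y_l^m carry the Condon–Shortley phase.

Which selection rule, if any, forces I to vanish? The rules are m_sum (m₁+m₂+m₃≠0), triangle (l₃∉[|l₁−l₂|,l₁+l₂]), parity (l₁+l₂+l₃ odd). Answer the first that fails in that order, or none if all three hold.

parity

azimuthal sum: 0 − 3 + 3 = 0  ✓
1 ≤ 4 ≤ 7 (triangle on l)  ✓
L = 3 + 4 + 4 = 11 (odd)  ✗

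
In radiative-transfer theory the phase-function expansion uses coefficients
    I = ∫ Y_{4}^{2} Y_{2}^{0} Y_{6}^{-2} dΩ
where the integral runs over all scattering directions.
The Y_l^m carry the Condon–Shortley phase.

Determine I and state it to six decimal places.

0.206144

Rules hold: Σm=0, L=12 even, 2≤6≤6.
N = 9·5·13 = 585
Δ = 0!·8!·4!/13! = 1/6435
Racah Σ t=0..0: t=0:+1/2304 = 1/2304
⇒ 3j(4 2 6; 0 0 0)² = 5/143, sgn +1
Racah Σ t=0..0: t=0:+1/5760 = 1/5760
⇒ 3j(4 2 6; 2 0 -2)² = 56/2145, sgn +1
4πI² = N·(3j₀)²·(3jₘ)² = 840/1573
I = +1·√(0.534011/4π) = 0.20614383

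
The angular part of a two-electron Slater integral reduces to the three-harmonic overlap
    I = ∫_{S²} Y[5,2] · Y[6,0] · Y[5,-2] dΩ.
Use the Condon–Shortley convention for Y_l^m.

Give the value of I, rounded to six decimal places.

-0.110455

Checks pass: Σm=0; 16 even; l₃=5∈[1,11].
(2·5+1)(2·6+1)(2·5+1) = 1573
Δ: 6! 4! 6! / 17! → 1/28588560
sum: t=1:−1/345600 t=2:+1/13824 t=3:−1/5184 t=4:+1/13824 t=5:−1/345600 = -7/129600
3j²(5 6 5; 0 0 0) = Δ·Π!·Σ² = 80/7293  (sign +1)
sum: t=0:+1/3110400 t=1:−1/57600 t=2:+1/13824 t=3:−1/31104 = 1/43200
3j²(5 6 5; 2 0 -2) = Δ·Π!·Σ² = 108/12155  (sign -1)
combine: 4πI² = 1573·80/7293·108/12155 = 576/3757
take √, sign -1: I = -0.11045508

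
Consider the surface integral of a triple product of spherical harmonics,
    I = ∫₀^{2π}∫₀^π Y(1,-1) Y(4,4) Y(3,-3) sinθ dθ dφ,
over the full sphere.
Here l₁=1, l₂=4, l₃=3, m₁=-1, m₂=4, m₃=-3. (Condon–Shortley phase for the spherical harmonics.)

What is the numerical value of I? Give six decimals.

Rules hold: Σm=0, L=8 even, 3≤3≤5.
N = 3·9·7 = 189
Δ = 2!·0!·6!/9! = 1/252
Racah Σ t=1..1: t=1:−1/36 = -1/36
⇒ 3j(1 4 3; 0 0 0)² = 4/63, sgn +1
Racah Σ t=2..2: t=2:+1/1440 = 1/1440
⇒ 3j(1 4 3; -1 4 -3)² = 1/9, sgn +1
4πI² = N·(3j₀)²·(3jₘ)² = 4/3
I = +1·√(1.33333/4π) = 0.32573501

0.325735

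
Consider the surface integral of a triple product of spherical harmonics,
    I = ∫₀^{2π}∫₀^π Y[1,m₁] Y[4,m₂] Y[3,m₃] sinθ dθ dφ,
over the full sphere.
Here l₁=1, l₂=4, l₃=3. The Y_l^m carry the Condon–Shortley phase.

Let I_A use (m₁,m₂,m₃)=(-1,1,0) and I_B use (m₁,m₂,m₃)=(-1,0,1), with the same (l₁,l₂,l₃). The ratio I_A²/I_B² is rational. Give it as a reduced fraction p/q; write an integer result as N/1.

l's match ⇒ only the (l;m) 3-j factors differ between A and B.
A: triangle coeff Δ(1,4,3) = 1/252; Σ_t [2,2]: t=2:+1/72 = 1/72; (3j)²=5/126 [(1 4 3; -1 1 0)], sign=-1
B: triangle coeff Δ(1,4,3) = 1/252; Σ_t [2,2]: t=2:+1/96 = 1/96; (3j)²=1/42 [(1 4 3; -1 0 1)], sign=+1
I_A²/I_B² = (5/126)/(1/42) = 5/3

5/3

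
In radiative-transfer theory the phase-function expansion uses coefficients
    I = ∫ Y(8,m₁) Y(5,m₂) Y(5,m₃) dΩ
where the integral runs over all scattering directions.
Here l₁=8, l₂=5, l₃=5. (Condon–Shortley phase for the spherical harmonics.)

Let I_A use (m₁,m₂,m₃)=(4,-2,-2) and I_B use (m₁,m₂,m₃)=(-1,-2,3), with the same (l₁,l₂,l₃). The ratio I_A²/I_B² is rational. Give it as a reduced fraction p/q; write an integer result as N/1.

l's match ⇒ only the (l;m) 3-j factors differ between A and B.
A: triangle coeff Δ(8,5,5) = 1/37413090; Σ_t [1,3]: t=1:−1/7257600 t=2:+1/2073600 t=3:−1/7257600 = 1/4838400; (3j)²=252/20995 [(8 5 5; 4 -2 -2)], sign=-1
B: triangle coeff Δ(8,5,5) = 1/37413090; Σ_t [1,3]: t=1:−1/406425600 t=2:+1/7257600 t=3:−1/2073600 = -47/135475200; (3j)²=6627/461890 [(8 5 5; -1 -2 3)], sign=-1
I_A²/I_B² = (252/20995)/(6627/461890) = 1848/2209

1848/2209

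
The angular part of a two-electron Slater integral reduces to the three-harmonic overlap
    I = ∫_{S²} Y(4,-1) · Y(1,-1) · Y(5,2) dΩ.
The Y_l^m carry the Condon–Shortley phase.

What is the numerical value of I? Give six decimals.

Rules hold: Σm=0, L=10 even, 3≤5≤5.
N = 9·3·11 = 297
Δ = 0!·8!·2!/11! = 1/495
Racah Σ t=0..0: t=0:+1/576 = 1/576
⇒ 3j(4 1 5; 0 0 0)² = 5/99, sgn -1
Racah Σ t=0..0: t=0:+1/1440 = 1/1440
⇒ 3j(4 1 5; -1 -1 2)² = 7/165, sgn -1
4πI² = N·(3j₀)²·(3jₘ)² = 7/11
I = +1·√(0.636364/4π) = 0.22503380

0.225034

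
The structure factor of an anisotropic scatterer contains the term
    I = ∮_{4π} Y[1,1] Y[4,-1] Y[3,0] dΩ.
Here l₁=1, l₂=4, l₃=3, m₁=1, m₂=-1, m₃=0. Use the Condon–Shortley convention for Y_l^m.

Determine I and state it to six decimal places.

-0.194664

Checks pass: Σm=0; 8 even; l₃=3∈[3,5].
(2·1+1)(2·4+1)(2·3+1) = 189
Δ: 2! 0! 6! / 9! → 1/252
sum: t=1:−1/36 = -1/36
3j²(1 4 3; 0 0 0) = Δ·Π!·Σ² = 4/63  (sign +1)
sum: t=0:+1/72 = 1/72
3j²(1 4 3; 1 -1 0) = Δ·Π!·Σ² = 5/126  (sign -1)
combine: 4πI² = 189·4/63·5/126 = 10/21
take √, sign -1: I = -0.19466390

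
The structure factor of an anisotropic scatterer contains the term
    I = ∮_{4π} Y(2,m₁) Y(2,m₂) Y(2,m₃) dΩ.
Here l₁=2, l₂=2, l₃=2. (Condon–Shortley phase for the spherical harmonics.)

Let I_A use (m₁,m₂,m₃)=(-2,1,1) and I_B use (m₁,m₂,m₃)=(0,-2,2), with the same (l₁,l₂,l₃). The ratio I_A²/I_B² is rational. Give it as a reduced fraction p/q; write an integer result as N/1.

Same 2,2,2: normalisation and zero-m 3j drop out of the ratio.
A: Δ: 2! 2! 2! / 7! → 1/630; sum: t=2:+1/4 = 1/4; 3j²(2 2 2; -2 1 1) = Δ·Π!·Σ² = 3/35  (sign -1)
B: Δ: 2! 2! 2! / 7! → 1/630; sum: t=0:+1/8 = 1/8; 3j²(2 2 2; 0 -2 2) = Δ·Π!·Σ² = 2/35  (sign +1)
I_A²/I_B² = (3/35)/(2/35) = 3/2

3/2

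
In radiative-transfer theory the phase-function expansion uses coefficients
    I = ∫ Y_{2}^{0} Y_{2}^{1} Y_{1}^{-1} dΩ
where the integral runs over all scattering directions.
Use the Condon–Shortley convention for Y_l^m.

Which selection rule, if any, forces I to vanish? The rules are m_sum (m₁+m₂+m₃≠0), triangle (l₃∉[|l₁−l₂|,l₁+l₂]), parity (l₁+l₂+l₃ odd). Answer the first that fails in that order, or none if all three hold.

Σmᵢ = 0  ✓
l₃∈[|l₁−l₂|,l₁+l₂]=[0,4], have l₃=1  ✓
Σlᵢ = 5 ⇒ odd  ✗

parity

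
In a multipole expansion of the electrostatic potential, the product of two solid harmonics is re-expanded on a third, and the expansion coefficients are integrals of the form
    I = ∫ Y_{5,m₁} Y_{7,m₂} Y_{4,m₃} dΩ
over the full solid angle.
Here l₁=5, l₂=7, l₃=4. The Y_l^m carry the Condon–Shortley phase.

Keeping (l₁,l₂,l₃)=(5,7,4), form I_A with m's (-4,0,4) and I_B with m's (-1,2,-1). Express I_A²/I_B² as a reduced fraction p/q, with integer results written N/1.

Shared (l₁,l₂,l₃)=(5,7,4): N and (l;000)² cancel in I_A²/I_B².
A: Δ = 8!·2!·6!/17! = 1/6126120; Racah Σ t=7..7: t=7:−1/7257600 = -1/7257600; ⇒ 3j(5 7 4; -4 0 4)² = 14/12155, sgn -1
B: Δ = 8!·2!·6!/17! = 1/6126120; Racah Σ t=4..6: t=4:+1/138240 t=5:−1/34560 t=6:+1/103680 = -1/82944; ⇒ 3j(5 7 4; -1 2 -1)² = 125/9724, sgn +1
I_A²/I_B² = (14/12155)/(125/9724) = 56/625

56/625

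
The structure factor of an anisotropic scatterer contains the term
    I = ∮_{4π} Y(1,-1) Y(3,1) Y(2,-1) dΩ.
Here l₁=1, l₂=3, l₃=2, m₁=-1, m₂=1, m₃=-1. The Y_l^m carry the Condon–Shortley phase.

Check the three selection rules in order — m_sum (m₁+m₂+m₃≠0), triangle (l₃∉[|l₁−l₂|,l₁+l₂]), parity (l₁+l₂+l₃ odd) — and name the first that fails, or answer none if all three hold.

m_sum

m₁+m₂+m₃ = -1 + 1 − 1 = -1  ✗
triangle: |1−3|=2 ≤ l₃=2 ≤ 1+3=4
parity: l₁+l₂+l₃ = 6 is even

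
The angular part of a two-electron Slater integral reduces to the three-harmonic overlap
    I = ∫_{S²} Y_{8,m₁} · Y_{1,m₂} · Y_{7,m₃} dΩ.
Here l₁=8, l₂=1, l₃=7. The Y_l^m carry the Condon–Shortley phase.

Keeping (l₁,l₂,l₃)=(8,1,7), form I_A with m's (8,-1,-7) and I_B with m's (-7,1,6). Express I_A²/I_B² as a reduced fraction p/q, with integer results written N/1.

Shared (l₁,l₂,l₃)=(8,1,7): N and (l;000)² cancel in I_A²/I_B².
A: Δ = 2!·14!·0!/17! = 1/2040; Racah Σ t=0..0: t=0:+1/174356582400 = 1/174356582400; ⇒ 3j(8 1 7; 8 -1 -7)² = 1/17, sgn +1
B: Δ = 2!·14!·0!/17! = 1/2040; Racah Σ t=2..2: t=2:+1/12454041600 = 1/12454041600; ⇒ 3j(8 1 7; -7 1 6)² = 7/136, sgn -1
I_A²/I_B² = (1/17)/(7/136) = 8/7

8/7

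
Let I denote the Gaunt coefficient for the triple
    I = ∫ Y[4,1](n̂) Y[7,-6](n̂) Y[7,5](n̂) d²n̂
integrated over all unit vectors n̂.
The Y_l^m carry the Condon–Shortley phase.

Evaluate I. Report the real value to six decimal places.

m-sum 0 ✓  L=18 even ✓  3≤7≤11 ✓
Π(2lᵢ+1) = 9×15×15 = 2025
triangle coeff Δ(4,7,7) = 1/58198140
Σ_t [0,4]: t=0:+1/17418240 t=1:−1/622080 t=2:+1/230400 t=3:−1/622080 t=4:+1/17418240 = 1/806400
(3j)²=2268/230945 [(4 7 7; 0 0 0)], sign=-1
Σ_t [0,1]: t=0:+1/52254720 t=1:−1/87091200 = 1/130636800
(3j)²=88/20349 [(4 7 7; 1 -6 5)], sign=+1
⇒ 4πI² = 116640/1356277
I = (-1)√(116640/1356277/(4π)) = -0.08272650

-0.082726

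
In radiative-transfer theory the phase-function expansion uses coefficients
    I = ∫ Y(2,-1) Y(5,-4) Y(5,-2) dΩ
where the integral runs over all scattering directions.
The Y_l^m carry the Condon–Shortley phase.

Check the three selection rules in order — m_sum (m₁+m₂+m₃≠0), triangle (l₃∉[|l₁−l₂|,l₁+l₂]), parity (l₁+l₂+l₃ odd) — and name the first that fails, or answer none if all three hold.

m_sum

Σmᵢ = -7  ✗
l₃∈[|l₁−l₂|,l₁+l₂]=[3,7], have l₃=5
Σlᵢ = 12 ⇒ even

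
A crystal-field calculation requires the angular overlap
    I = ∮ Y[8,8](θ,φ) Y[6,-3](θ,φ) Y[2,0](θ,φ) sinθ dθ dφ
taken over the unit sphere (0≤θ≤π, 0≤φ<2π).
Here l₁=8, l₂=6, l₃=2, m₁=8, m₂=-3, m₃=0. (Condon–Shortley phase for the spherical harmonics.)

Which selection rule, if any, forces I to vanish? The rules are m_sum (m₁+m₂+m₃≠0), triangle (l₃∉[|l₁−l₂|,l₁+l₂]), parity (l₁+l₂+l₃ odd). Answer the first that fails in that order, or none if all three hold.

m_sum

m₁+m₂+m₃ = 8 − 3 + 0 = 5  ✗
triangle: |8−6|=2 ≤ l₃=2 ≤ 8+6=14
parity: l₁+l₂+l₃ = 16 is even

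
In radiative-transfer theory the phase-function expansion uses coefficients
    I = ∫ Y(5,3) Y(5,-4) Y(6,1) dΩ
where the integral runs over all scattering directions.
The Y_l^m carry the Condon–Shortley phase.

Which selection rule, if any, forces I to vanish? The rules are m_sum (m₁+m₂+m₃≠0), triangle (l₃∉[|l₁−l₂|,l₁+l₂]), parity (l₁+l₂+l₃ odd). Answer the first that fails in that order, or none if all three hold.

none

azimuthal sum: 3 − 4 + 1 = 0  ✓
0 ≤ 6 ≤ 10 (triangle on l)  ✓
L = 5 + 5 + 6 = 16 (even)  ✓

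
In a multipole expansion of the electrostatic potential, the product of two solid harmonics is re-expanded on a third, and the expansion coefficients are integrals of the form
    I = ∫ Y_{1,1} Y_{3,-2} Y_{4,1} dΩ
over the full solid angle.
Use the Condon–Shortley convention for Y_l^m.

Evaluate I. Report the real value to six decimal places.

m-sum 0 ✓  L=8 even ✓  2≤4≤4 ✓
Π(2lᵢ+1) = 3×7×9 = 189
triangle coeff Δ(1,3,4) = 1/252
Σ_t [0,0]: t=0:+1/36 = 1/36
(3j)²=4/63 [(1 3 4; 0 0 0)], sign=+1
Σ_t [0,0]: t=0:+1/240 = 1/240
(3j)²=1/84 [(1 3 4; 1 -2 1)], sign=-1
⇒ 4πI² = 1/7
I = (-1)√(1/7/(4π)) = -0.10662181

-0.106622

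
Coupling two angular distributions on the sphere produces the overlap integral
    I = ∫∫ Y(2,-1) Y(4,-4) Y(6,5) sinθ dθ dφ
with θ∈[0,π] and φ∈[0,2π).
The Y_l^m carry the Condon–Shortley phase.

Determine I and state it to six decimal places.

-0.204295

Rules hold: Σm=0, L=12 even, 2≤6≤6.
N = 5·9·13 = 585
Δ = 0!·4!·8!/13! = 1/6435
Racah Σ t=0..0: t=0:+1/2304 = 1/2304
⇒ 3j(2 4 6; 0 0 0)² = 5/143, sgn +1
Racah Σ t=0..0: t=0:+1/241920 = 1/241920
⇒ 3j(2 4 6; -1 -4 5)² = 1/39, sgn -1
4πI² = N·(3j₀)²·(3jₘ)² = 75/143
I = -1·√(0.524476/4π) = -0.20429497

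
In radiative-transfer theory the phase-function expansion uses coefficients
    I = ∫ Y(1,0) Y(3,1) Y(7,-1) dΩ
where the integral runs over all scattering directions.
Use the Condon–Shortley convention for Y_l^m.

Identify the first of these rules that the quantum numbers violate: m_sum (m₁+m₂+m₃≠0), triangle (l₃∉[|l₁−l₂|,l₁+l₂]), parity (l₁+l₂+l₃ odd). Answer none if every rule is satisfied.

m₁+m₂+m₃ = 0 + 1 − 1 = 0  ✓
triangle: |1−3|=2 ≤ l₃=7 ≤ 1+3=4  ✗
parity: l₁+l₂+l₃ = 11 is odd

triangle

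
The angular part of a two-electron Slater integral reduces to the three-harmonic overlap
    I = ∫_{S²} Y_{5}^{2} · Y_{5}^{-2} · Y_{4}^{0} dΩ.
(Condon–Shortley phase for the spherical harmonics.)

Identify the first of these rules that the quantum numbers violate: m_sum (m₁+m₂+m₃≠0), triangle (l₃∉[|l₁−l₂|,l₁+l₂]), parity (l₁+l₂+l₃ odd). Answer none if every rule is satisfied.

azimuthal sum: 2 − 2 + 0 = 0  ✓
0 ≤ 4 ≤ 10 (triangle on l)  ✓
L = 5 + 5 + 4 = 14 (even)  ✓

none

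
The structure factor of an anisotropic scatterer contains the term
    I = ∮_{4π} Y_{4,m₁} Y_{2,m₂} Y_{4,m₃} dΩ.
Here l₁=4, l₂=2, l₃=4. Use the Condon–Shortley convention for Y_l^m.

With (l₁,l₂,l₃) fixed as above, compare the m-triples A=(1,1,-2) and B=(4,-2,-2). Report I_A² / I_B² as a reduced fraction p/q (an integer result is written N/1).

Shared (l₁,l₂,l₃)=(4,2,4): N and (l;000)² cancel in I_A²/I_B².
A: Δ = 2!·6!·2!/11! = 1/13860; Racah Σ t=1..2: t=1:−1/96 t=2:+1/240 = -1/160; ⇒ 3j(4 2 4; 1 1 -2)² = 27/1540, sgn -1
B: Δ = 2!·6!·2!/11! = 1/13860; Racah Σ t=0..0: t=0:+1/2880 = 1/2880; ⇒ 3j(4 2 4; 4 -2 -2)² = 2/165, sgn +1
I_A²/I_B² = (27/1540)/(2/165) = 81/56

81/56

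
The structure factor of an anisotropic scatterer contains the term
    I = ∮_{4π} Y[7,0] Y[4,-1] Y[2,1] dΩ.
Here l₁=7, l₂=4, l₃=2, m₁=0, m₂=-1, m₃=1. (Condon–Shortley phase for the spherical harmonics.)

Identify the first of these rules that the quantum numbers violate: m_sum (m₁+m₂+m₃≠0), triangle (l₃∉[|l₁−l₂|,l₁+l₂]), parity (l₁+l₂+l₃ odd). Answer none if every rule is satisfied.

triangle

azimuthal sum: 0 − 1 + 1 = 0  ✓
3 ≤ 2 ≤ 11 (triangle on l)  ✗
L = 7 + 4 + 2 = 13 (odd)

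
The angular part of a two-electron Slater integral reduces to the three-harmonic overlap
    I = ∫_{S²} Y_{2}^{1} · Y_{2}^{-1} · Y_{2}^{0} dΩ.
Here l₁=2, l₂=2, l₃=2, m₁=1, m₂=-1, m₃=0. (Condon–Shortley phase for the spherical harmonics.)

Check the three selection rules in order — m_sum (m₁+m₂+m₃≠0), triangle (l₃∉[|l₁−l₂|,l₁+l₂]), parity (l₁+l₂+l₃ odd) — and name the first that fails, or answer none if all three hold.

none

azimuthal sum: 1 − 1 + 0 = 0  ✓
0 ≤ 2 ≤ 4 (triangle on l)  ✓
L = 2 + 2 + 2 = 6 (even)  ✓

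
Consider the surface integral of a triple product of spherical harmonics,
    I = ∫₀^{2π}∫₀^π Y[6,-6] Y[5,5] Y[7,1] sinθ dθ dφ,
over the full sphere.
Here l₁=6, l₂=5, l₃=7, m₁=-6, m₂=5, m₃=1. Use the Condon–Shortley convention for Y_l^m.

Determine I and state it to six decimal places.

Rules hold: Σm=0, L=18 even, 1≤7≤11.
N = 13·11·15 = 2145
Δ = 4!·8!·6!/19! = 1/174594420
Racah Σ t=0..4: t=0:+1/4147200 t=1:−1/207360 t=2:+1/82944 t=3:−1/207360 t=4:+1/4147200 = 1/345600
⇒ 3j(6 5 7; 0 0 0)² = 420/46189, sgn -1
Racah Σ t=4..4: t=4:+1/696729600 = 1/696729600
⇒ 3j(6 5 7; -6 5 1)² = 5/8398, sgn +1
4πI² = N·(3j₀)²·(3jₘ)² = 15750/1356277
I = -1·√(0.0116127/4π) = -0.03039913

-0.030399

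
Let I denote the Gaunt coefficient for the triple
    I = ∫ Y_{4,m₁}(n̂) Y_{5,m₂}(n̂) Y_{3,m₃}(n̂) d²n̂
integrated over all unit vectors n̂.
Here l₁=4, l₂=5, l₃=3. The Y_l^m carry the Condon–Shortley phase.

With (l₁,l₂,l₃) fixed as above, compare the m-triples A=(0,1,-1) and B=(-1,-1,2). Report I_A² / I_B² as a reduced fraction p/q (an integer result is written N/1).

Same 4,5,3: normalisation and zero-m 3j drop out of the ratio.
A: Δ: 6! 2! 4! / 13! → 1/180180; sum: t=2:+1/2304 t=3:−1/216 t=4:+1/384 = -11/6912; 3j²(4 5 3; 0 1 -1) = Δ·Π!·Σ² = 11/1638  (sign -1)
B: Δ: 6! 2! 4! / 13! → 1/180180; sum: t=3:−1/432 t=4:+1/1152 = -5/3456; 3j²(4 5 3; -1 -1 2) = Δ·Π!·Σ² = 625/36036  (sign +1)
I_A²/I_B² = (11/1638)/(625/36036) = 242/625

242/625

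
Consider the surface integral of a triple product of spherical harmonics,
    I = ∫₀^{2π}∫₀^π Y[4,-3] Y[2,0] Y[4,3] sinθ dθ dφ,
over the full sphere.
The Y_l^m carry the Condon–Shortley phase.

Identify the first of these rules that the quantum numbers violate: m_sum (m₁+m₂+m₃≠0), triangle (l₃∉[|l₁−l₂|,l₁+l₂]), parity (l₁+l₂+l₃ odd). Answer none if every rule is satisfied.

Σmᵢ = 0  ✓
l₃∈[|l₁−l₂|,l₁+l₂]=[2,6], have l₃=4  ✓
Σlᵢ = 10 ⇒ even  ✓

none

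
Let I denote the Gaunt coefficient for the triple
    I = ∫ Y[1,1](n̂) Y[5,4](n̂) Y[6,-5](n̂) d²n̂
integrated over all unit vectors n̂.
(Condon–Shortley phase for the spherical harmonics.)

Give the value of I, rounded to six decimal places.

-0.303018

m-sum 0 ✓  L=12 even ✓  4≤6≤6 ✓
Π(2lᵢ+1) = 3×11×13 = 429
triangle coeff Δ(1,5,6) = 1/858
Σ_t [0,0]: t=0:+1/14400 = 1/14400
(3j)²=6/143 [(1 5 6; 0 0 0)], sign=+1
Σ_t [0,0]: t=0:+1/725760 = 1/725760
(3j)²=5/78 [(1 5 6; 1 4 -5)], sign=-1
⇒ 4πI² = 15/13
I = (-1)√(15/13/(4π)) = -0.30301841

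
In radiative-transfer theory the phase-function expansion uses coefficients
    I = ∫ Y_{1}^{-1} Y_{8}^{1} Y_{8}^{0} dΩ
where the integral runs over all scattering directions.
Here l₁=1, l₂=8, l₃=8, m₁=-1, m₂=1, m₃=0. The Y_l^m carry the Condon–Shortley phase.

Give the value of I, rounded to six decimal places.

0.000000

L=17 odd ⇒ parity kills the (l;000) factor ⇒ I = 0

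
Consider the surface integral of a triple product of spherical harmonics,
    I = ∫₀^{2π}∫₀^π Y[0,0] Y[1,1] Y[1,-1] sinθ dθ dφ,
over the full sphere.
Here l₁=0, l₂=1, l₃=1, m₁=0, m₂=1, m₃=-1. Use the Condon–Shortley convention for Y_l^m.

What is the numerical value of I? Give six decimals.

m-sum 0 ✓  L=2 even ✓  1≤1≤1 ✓
Π(2lᵢ+1) = 1×3×3 = 9
triangle coeff Δ(0,1,1) = 1/3
Σ_t [0,0]: t=0:+1/1 = 1/1
(3j)²=1/3 [(0 1 1; 0 0 0)], sign=-1
Σ_t [0,0]: t=0:+1/2 = 1/2
(3j)²=1/3 [(0 1 1; 0 1 -1)], sign=+1
⇒ 4πI² = 1/1
I = (-1)√(1/1/(4π)) = -0.28209479

-0.282095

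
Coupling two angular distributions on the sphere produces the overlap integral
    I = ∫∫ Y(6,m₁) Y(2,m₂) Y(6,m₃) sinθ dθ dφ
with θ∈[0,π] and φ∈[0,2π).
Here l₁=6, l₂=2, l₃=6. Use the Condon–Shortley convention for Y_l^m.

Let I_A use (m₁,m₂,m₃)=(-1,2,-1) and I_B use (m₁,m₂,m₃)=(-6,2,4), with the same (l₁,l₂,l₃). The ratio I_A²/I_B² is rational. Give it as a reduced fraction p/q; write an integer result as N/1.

147/22

l's match ⇒ only the (l;m) 3-j factors differ between A and B.
A: triangle coeff Δ(6,2,6) = 1/90090; Σ_t [2,2]: t=2:+1/57600 = 1/57600; (3j)²=21/715 [(6 2 6; -1 2 -1)], sign=-1
B: triangle coeff Δ(6,2,6) = 1/90090; Σ_t [2,2]: t=2:+1/14515200 = 1/14515200; (3j)²=2/455 [(6 2 6; -6 2 4)], sign=+1
I_A²/I_B² = (21/715)/(2/455) = 147/22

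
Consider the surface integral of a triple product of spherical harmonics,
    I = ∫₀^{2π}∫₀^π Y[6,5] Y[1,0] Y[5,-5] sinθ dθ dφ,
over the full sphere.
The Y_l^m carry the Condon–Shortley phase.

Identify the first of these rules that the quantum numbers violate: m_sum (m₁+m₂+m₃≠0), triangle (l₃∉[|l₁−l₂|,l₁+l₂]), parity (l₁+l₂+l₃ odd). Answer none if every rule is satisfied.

Σmᵢ = 0  ✓
l₃∈[|l₁−l₂|,l₁+l₂]=[5,7], have l₃=5  ✓
Σlᵢ = 12 ⇒ even  ✓

none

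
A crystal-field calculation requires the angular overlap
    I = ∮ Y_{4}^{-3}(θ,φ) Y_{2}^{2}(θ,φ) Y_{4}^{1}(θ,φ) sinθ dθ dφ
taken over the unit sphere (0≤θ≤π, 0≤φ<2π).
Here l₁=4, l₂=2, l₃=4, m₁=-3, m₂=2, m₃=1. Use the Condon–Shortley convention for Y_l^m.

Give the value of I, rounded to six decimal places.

Rules hold: Σm=0, L=10 even, 2≤4≤6.
N = 9·5·9 = 405
Δ = 2!·6!·2!/11! = 1/13860
Racah Σ t=0..2: t=0:+1/192 t=1:−1/36 t=2:+1/192 = -5/288
⇒ 3j(4 2 4; 0 0 0)² = 20/693, sgn -1
Racah Σ t=2..2: t=2:+1/480 = 1/480
⇒ 3j(4 2 4; -3 2 1)² = 3/110, sgn -1
4πI² = N·(3j₀)²·(3jₘ)² = 270/847
I = +1·√(0.318772/4π) = 0.15927046

0.159270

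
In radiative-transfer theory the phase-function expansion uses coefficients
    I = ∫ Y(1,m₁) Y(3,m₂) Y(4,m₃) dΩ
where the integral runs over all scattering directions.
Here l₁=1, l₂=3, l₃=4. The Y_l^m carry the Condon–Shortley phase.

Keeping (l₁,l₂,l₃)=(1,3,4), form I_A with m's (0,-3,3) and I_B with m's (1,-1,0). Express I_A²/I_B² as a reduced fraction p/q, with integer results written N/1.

7/6

Same 1,3,4: normalisation and zero-m 3j drop out of the ratio.
A: Δ: 0! 2! 6! / 9! → 1/252; sum: t=0:+1/720 = 1/720; 3j²(1 3 4; 0 -3 3) = Δ·Π!·Σ² = 1/36  (sign -1)
B: Δ: 0! 2! 6! / 9! → 1/252; sum: t=0:+1/96 = 1/96; 3j²(1 3 4; 1 -1 0) = Δ·Π!·Σ² = 1/42  (sign +1)
I_A²/I_B² = (1/36)/(1/42) = 7/6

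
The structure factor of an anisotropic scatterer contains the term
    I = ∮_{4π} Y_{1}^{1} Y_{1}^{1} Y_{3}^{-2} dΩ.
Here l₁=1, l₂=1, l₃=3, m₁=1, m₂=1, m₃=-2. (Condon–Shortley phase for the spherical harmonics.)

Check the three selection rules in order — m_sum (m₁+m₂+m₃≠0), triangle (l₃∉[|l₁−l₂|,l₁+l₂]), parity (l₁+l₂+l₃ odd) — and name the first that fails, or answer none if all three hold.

azimuthal sum: 1 + 1 − 2 = 0  ✓
0 ≤ 3 ≤ 2 (triangle on l)  ✗
L = 1 + 1 + 3 = 5 (odd)

triangle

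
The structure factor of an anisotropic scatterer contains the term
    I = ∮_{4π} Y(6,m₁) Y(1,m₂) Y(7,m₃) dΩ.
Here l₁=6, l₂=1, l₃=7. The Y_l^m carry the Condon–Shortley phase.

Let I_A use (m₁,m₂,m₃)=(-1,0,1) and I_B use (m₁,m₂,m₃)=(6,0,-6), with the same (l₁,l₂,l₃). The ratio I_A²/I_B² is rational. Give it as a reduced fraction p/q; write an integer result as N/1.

Shared (l₁,l₂,l₃)=(6,1,7): N and (l;000)² cancel in I_A²/I_B².
A: Δ = 0!·12!·2!/15! = 1/1365; Racah Σ t=0..0: t=0:+1/604800 = 1/604800; ⇒ 3j(6 1 7; -1 0 1)² = 16/455, sgn +1
B: Δ = 0!·12!·2!/15! = 1/1365; Racah Σ t=0..0: t=0:+1/479001600 = 1/479001600; ⇒ 3j(6 1 7; 6 0 -6)² = 1/105, sgn -1
I_A²/I_B² = (16/455)/(1/105) = 48/13

48/13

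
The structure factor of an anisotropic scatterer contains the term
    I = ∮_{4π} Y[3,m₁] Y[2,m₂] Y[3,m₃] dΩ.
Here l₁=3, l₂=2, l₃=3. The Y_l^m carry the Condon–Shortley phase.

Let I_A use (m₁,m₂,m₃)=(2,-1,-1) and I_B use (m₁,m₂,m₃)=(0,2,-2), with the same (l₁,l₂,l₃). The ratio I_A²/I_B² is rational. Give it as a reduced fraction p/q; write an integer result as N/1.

3/4

Shared (l₁,l₂,l₃)=(3,2,3): N and (l;000)² cancel in I_A²/I_B².
A: Δ = 2!·4!·2!/9! = 1/3780; Racah Σ t=0..1: t=0:+1/12 t=1:−1/48 = 1/16; ⇒ 3j(3 2 3; 2 -1 -1)² = 1/28, sgn +1
B: Δ = 2!·4!·2!/9! = 1/3780; Racah Σ t=2..2: t=2:+1/24 = 1/24; ⇒ 3j(3 2 3; 0 2 -2)² = 1/21, sgn -1
I_A²/I_B² = (1/28)/(1/21) = 3/4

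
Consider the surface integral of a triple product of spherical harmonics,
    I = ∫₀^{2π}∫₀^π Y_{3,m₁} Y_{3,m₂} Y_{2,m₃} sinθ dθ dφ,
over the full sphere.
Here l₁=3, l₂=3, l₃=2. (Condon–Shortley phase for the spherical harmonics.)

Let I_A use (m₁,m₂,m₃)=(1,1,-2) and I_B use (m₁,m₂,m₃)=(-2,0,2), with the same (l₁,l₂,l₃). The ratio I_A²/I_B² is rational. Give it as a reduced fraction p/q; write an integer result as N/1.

6/5

Same 3,3,2: normalisation and zero-m 3j drop out of the ratio.
A: Δ: 4! 2! 2! / 9! → 1/3780; sum: t=2:+1/16 = 1/16; 3j²(3 3 2; 1 1 -2) = Δ·Π!·Σ² = 2/35  (sign +1)
B: Δ: 4! 2! 2! / 9! → 1/3780; sum: t=3:−1/24 = -1/24; 3j²(3 3 2; -2 0 2) = Δ·Π!·Σ² = 1/21  (sign -1)
I_A²/I_B² = (2/35)/(1/21) = 6/5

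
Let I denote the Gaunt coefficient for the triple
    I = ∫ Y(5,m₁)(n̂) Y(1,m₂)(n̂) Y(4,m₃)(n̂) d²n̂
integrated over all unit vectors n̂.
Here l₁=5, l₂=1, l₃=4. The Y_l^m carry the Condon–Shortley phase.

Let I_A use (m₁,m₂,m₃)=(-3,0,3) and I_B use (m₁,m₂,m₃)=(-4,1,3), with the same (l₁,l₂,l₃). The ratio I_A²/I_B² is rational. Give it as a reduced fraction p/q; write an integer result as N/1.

Same 5,1,4: normalisation and zero-m 3j drop out of the ratio.
A: Δ: 2! 8! 0! / 11! → 1/495; sum: t=1:−1/5040 = -1/5040; 3j²(5 1 4; -3 0 3) = Δ·Π!·Σ² = 16/495  (sign +1)
B: Δ: 2! 8! 0! / 11! → 1/495; sum: t=2:+1/10080 = 1/10080; 3j²(5 1 4; -4 1 3) = Δ·Π!·Σ² = 4/55  (sign -1)
I_A²/I_B² = (16/495)/(4/55) = 4/9

4/9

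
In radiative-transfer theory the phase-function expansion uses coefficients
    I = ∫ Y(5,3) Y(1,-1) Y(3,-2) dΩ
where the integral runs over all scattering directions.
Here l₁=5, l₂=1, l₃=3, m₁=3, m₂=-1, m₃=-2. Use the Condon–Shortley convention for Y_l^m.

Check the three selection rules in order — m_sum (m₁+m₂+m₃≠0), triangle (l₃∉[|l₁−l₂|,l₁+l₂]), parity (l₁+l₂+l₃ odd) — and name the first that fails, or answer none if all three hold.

triangle

azimuthal sum: 3 − 1 − 2 = 0  ✓
4 ≤ 3 ≤ 6 (triangle on l)  ✗
L = 5 + 1 + 3 = 9 (odd)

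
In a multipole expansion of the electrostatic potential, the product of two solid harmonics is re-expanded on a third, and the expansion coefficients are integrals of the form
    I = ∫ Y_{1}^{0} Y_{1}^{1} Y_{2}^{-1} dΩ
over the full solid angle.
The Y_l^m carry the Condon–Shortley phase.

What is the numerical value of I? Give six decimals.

Rules hold: Σm=0, L=4 even, 0≤2≤2.
N = 3·3·5 = 45
Δ = 0!·2!·2!/5! = 1/30
Racah Σ t=0..0: t=0:+1/1 = 1/1
⇒ 3j(1 1 2; 0 0 0)² = 2/15, sgn +1
Racah Σ t=0..0: t=0:+1/2 = 1/2
⇒ 3j(1 1 2; 0 1 -1)² = 1/10, sgn -1
4πI² = N·(3j₀)²·(3jₘ)² = 3/5
I = -1·√(0.6/4π) = -0.21850969

-0.218510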